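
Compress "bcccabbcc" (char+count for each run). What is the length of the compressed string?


Input: bcccabbcc
Runs:
  'b' x 1 => "b1"
  'c' x 3 => "c3"
  'a' x 1 => "a1"
  'b' x 2 => "b2"
  'c' x 2 => "c2"
Compressed: "b1c3a1b2c2"
Compressed length: 10

10


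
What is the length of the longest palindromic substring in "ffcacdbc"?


Input: "ffcacdbc"
Checking substrings for palindromes:
  [2:5] "cac" (len 3) => palindrome
  [0:2] "ff" (len 2) => palindrome
Longest palindromic substring: "cac" with length 3

3


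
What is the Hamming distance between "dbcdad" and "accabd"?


Comparing "dbcdad" and "accabd" position by position:
  Position 0: 'd' vs 'a' => differ
  Position 1: 'b' vs 'c' => differ
  Position 2: 'c' vs 'c' => same
  Position 3: 'd' vs 'a' => differ
  Position 4: 'a' vs 'b' => differ
  Position 5: 'd' vs 'd' => same
Total differences (Hamming distance): 4

4


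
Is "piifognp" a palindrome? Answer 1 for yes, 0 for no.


Input: piifognp
Reversed: pngofiip
  Compare pos 0 ('p') with pos 7 ('p'): match
  Compare pos 1 ('i') with pos 6 ('n'): MISMATCH
  Compare pos 2 ('i') with pos 5 ('g'): MISMATCH
  Compare pos 3 ('f') with pos 4 ('o'): MISMATCH
Result: not a palindrome

0


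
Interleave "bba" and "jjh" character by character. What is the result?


Interleaving "bba" and "jjh":
  Position 0: 'b' from first, 'j' from second => "bj"
  Position 1: 'b' from first, 'j' from second => "bj"
  Position 2: 'a' from first, 'h' from second => "ah"
Result: bjbjah

bjbjah


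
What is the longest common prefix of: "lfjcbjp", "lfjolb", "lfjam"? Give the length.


Words: lfjcbjp, lfjolb, lfjam
  Position 0: all 'l' => match
  Position 1: all 'f' => match
  Position 2: all 'j' => match
  Position 3: ('c', 'o', 'a') => mismatch, stop
LCP = "lfj" (length 3)

3


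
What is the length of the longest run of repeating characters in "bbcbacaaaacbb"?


Input: "bbcbacaaaacbb"
Scanning for longest run:
  Position 1 ('b'): continues run of 'b', length=2
  Position 2 ('c'): new char, reset run to 1
  Position 3 ('b'): new char, reset run to 1
  Position 4 ('a'): new char, reset run to 1
  Position 5 ('c'): new char, reset run to 1
  Position 6 ('a'): new char, reset run to 1
  Position 7 ('a'): continues run of 'a', length=2
  Position 8 ('a'): continues run of 'a', length=3
  Position 9 ('a'): continues run of 'a', length=4
  Position 10 ('c'): new char, reset run to 1
  Position 11 ('b'): new char, reset run to 1
  Position 12 ('b'): continues run of 'b', length=2
Longest run: 'a' with length 4

4


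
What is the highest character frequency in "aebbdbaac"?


Input: aebbdbaac
Character counts:
  'a': 3
  'b': 3
  'c': 1
  'd': 1
  'e': 1
Maximum frequency: 3

3


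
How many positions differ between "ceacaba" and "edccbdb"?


Comparing "ceacaba" and "edccbdb" position by position:
  Position 0: 'c' vs 'e' => DIFFER
  Position 1: 'e' vs 'd' => DIFFER
  Position 2: 'a' vs 'c' => DIFFER
  Position 3: 'c' vs 'c' => same
  Position 4: 'a' vs 'b' => DIFFER
  Position 5: 'b' vs 'd' => DIFFER
  Position 6: 'a' vs 'b' => DIFFER
Positions that differ: 6

6


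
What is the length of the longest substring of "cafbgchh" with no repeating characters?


Input: "cafbgchh"
Sliding window (track last position of each char):
  Position 0 ('c'): window [0,0] length 1 -- new best
  Position 1 ('a'): window [0,1] length 2 -- new best
  Position 2 ('f'): window [0,2] length 3 -- new best
  Position 3 ('b'): window [0,3] length 4 -- new best
  Position 4 ('g'): window [0,4] length 5 -- new best
  Position 5 ('c'): repeat (last at 0), move window start to 1
  Position 5 ('c'): window [1,5] length 5
  Position 6 ('h'): window [1,6] length 6 -- new best
  Position 7 ('h'): repeat (last at 6), move window start to 7
  Position 7 ('h'): window [7,7] length 1
Longest substring with no repeats: "afbgch" with length 6

6


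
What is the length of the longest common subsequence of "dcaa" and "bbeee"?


LCS of "dcaa" and "bbeee"
DP table:
           b    b    e    e    e
      0    0    0    0    0    0
  d   0    0    0    0    0    0
  c   0    0    0    0    0    0
  a   0    0    0    0    0    0
  a   0    0    0    0    0    0
LCS length = dp[4][5] = 0

0


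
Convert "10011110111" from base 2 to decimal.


Input: "10011110111" in base 2
Positional expansion:
  Digit '1' (value 1) x 2^10 = 1024
  Digit '0' (value 0) x 2^9 = 0
  Digit '0' (value 0) x 2^8 = 0
  Digit '1' (value 1) x 2^7 = 128
  Digit '1' (value 1) x 2^6 = 64
  Digit '1' (value 1) x 2^5 = 32
  Digit '1' (value 1) x 2^4 = 16
  Digit '0' (value 0) x 2^3 = 0
  Digit '1' (value 1) x 2^2 = 4
  Digit '1' (value 1) x 2^1 = 2
  Digit '1' (value 1) x 2^0 = 1
Sum = 1271

1271


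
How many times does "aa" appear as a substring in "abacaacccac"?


Searching for "aa" in "abacaacccac"
Scanning each position:
  Position 0: "ab" => no
  Position 1: "ba" => no
  Position 2: "ac" => no
  Position 3: "ca" => no
  Position 4: "aa" => MATCH
  Position 5: "ac" => no
  Position 6: "cc" => no
  Position 7: "cc" => no
  Position 8: "ca" => no
  Position 9: "ac" => no
Total occurrences: 1

1


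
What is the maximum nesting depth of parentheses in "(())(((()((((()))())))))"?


Input: "(())(((()((((()))())))))"
Tracking depth:
  Position 0 '(': depth becomes 1
  Position 1 '(': depth becomes 2
  Position 2 ')': depth becomes 1
  Position 3 ')': depth becomes 0
  Position 4 '(': depth becomes 1
  Position 5 '(': depth becomes 2
  Position 6 '(': depth becomes 3
  Position 7 '(': depth becomes 4
  Position 8 ')': depth becomes 3
  Position 9 '(': depth becomes 4
  Position 10 '(': depth becomes 5
  Position 11 '(': depth becomes 6
  Position 12 '(': depth becomes 7
  Position 13 '(': depth becomes 8
  Position 14 ')': depth becomes 7
  Position 15 ')': depth becomes 6
  Position 16 ')': depth becomes 5
  Position 17 '(': depth becomes 6
  Position 18 ')': depth becomes 5
  Position 19 ')': depth becomes 4
  Position 20 ')': depth becomes 3
  Position 21 ')': depth becomes 2
  Position 22 ')': depth becomes 1
  Position 23 ')': depth becomes 0
Maximum depth reached: 8

8


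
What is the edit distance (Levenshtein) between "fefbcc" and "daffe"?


Computing edit distance: "fefbcc" -> "daffe"
DP table:
           d    a    f    f    e
      0    1    2    3    4    5
  f   1    1    2    2    3    4
  e   2    2    2    3    3    3
  f   3    3    3    2    3    4
  b   4    4    4    3    3    4
  c   5    5    5    4    4    4
  c   6    6    6    5    5    5
Edit distance = dp[6][5] = 5

5


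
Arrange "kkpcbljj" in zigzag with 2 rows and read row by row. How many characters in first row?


Zigzag "kkpcbljj" into 2 rows:
Placing characters:
  'k' => row 0
  'k' => row 1
  'p' => row 0
  'c' => row 1
  'b' => row 0
  'l' => row 1
  'j' => row 0
  'j' => row 1
Rows:
  Row 0: "kpbj"
  Row 1: "kclj"
First row length: 4

4


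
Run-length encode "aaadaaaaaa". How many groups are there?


Input: aaadaaaaaa
Scanning for consecutive runs:
  Group 1: 'a' x 3 (positions 0-2)
  Group 2: 'd' x 1 (positions 3-3)
  Group 3: 'a' x 6 (positions 4-9)
Total groups: 3

3


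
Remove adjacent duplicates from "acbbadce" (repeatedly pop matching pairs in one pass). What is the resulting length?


Input: acbbadce
Stack-based adjacent duplicate removal:
  Read 'a': push. Stack: a
  Read 'c': push. Stack: ac
  Read 'b': push. Stack: acb
  Read 'b': matches stack top 'b' => pop. Stack: ac
  Read 'a': push. Stack: aca
  Read 'd': push. Stack: acad
  Read 'c': push. Stack: acadc
  Read 'e': push. Stack: acadce
Final stack: "acadce" (length 6)

6


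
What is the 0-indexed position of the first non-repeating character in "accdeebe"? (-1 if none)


Input: accdeebe
Character frequencies:
  'a': 1
  'b': 1
  'c': 2
  'd': 1
  'e': 3
Scanning left to right for freq == 1:
  Position 0 ('a'): unique! => answer = 0

0


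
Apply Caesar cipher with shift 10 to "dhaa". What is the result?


Caesar cipher: shift "dhaa" by 10
  'd' (pos 3) + 10 = pos 13 = 'n'
  'h' (pos 7) + 10 = pos 17 = 'r'
  'a' (pos 0) + 10 = pos 10 = 'k'
  'a' (pos 0) + 10 = pos 10 = 'k'
Result: nrkk

nrkk


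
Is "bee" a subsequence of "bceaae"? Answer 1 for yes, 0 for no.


Check if "bee" is a subsequence of "bceaae"
Greedy scan:
  Position 0 ('b'): matches sub[0] = 'b'
  Position 1 ('c'): no match needed
  Position 2 ('e'): matches sub[1] = 'e'
  Position 3 ('a'): no match needed
  Position 4 ('a'): no match needed
  Position 5 ('e'): matches sub[2] = 'e'
All 3 characters matched => is a subsequence

1


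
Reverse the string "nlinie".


Input: nlinie
Reading characters right to left:
  Position 5: 'e'
  Position 4: 'i'
  Position 3: 'n'
  Position 2: 'i'
  Position 1: 'l'
  Position 0: 'n'
Reversed: einiln

einiln


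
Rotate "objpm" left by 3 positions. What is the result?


Input: "objpm", rotate left by 3
First 3 characters: "obj"
Remaining characters: "pm"
Concatenate remaining + first: "pm" + "obj" = "pmobj"

pmobj


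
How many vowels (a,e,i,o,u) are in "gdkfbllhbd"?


Input: gdkfbllhbd
Checking each character:
  'g' at position 0: consonant
  'd' at position 1: consonant
  'k' at position 2: consonant
  'f' at position 3: consonant
  'b' at position 4: consonant
  'l' at position 5: consonant
  'l' at position 6: consonant
  'h' at position 7: consonant
  'b' at position 8: consonant
  'd' at position 9: consonant
Total vowels: 0

0


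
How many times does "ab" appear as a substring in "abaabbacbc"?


Searching for "ab" in "abaabbacbc"
Scanning each position:
  Position 0: "ab" => MATCH
  Position 1: "ba" => no
  Position 2: "aa" => no
  Position 3: "ab" => MATCH
  Position 4: "bb" => no
  Position 5: "ba" => no
  Position 6: "ac" => no
  Position 7: "cb" => no
  Position 8: "bc" => no
Total occurrences: 2

2


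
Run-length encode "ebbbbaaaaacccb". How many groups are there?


Input: ebbbbaaaaacccb
Scanning for consecutive runs:
  Group 1: 'e' x 1 (positions 0-0)
  Group 2: 'b' x 4 (positions 1-4)
  Group 3: 'a' x 5 (positions 5-9)
  Group 4: 'c' x 3 (positions 10-12)
  Group 5: 'b' x 1 (positions 13-13)
Total groups: 5

5


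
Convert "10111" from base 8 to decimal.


Input: "10111" in base 8
Positional expansion:
  Digit '1' (value 1) x 8^4 = 4096
  Digit '0' (value 0) x 8^3 = 0
  Digit '1' (value 1) x 8^2 = 64
  Digit '1' (value 1) x 8^1 = 8
  Digit '1' (value 1) x 8^0 = 1
Sum = 4169

4169


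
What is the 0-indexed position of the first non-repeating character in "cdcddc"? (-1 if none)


Input: cdcddc
Character frequencies:
  'c': 3
  'd': 3
Scanning left to right for freq == 1:
  Position 0 ('c'): freq=3, skip
  Position 1 ('d'): freq=3, skip
  Position 2 ('c'): freq=3, skip
  Position 3 ('d'): freq=3, skip
  Position 4 ('d'): freq=3, skip
  Position 5 ('c'): freq=3, skip
  No unique character found => answer = -1

-1


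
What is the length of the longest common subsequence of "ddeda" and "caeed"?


LCS of "ddeda" and "caeed"
DP table:
           c    a    e    e    d
      0    0    0    0    0    0
  d   0    0    0    0    0    1
  d   0    0    0    0    0    1
  e   0    0    0    1    1    1
  d   0    0    0    1    1    2
  a   0    0    1    1    1    2
LCS length = dp[5][5] = 2

2


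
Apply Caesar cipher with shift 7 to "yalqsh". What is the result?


Caesar cipher: shift "yalqsh" by 7
  'y' (pos 24) + 7 = pos 5 = 'f'
  'a' (pos 0) + 7 = pos 7 = 'h'
  'l' (pos 11) + 7 = pos 18 = 's'
  'q' (pos 16) + 7 = pos 23 = 'x'
  's' (pos 18) + 7 = pos 25 = 'z'
  'h' (pos 7) + 7 = pos 14 = 'o'
Result: fhsxzo

fhsxzo


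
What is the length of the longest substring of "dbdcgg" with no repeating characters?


Input: "dbdcgg"
Sliding window (track last position of each char):
  Position 0 ('d'): window [0,0] length 1 -- new best
  Position 1 ('b'): window [0,1] length 2 -- new best
  Position 2 ('d'): repeat (last at 0), move window start to 1
  Position 2 ('d'): window [1,2] length 2
  Position 3 ('c'): window [1,3] length 3 -- new best
  Position 4 ('g'): window [1,4] length 4 -- new best
  Position 5 ('g'): repeat (last at 4), move window start to 5
  Position 5 ('g'): window [5,5] length 1
Longest substring with no repeats: "bdcg" with length 4

4


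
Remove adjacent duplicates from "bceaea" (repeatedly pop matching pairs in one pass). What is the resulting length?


Input: bceaea
Stack-based adjacent duplicate removal:
  Read 'b': push. Stack: b
  Read 'c': push. Stack: bc
  Read 'e': push. Stack: bce
  Read 'a': push. Stack: bcea
  Read 'e': push. Stack: bceae
  Read 'a': push. Stack: bceaea
Final stack: "bceaea" (length 6)

6


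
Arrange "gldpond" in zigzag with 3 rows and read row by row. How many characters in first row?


Zigzag "gldpond" into 3 rows:
Placing characters:
  'g' => row 0
  'l' => row 1
  'd' => row 2
  'p' => row 1
  'o' => row 0
  'n' => row 1
  'd' => row 2
Rows:
  Row 0: "go"
  Row 1: "lpn"
  Row 2: "dd"
First row length: 2

2


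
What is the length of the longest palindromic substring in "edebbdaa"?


Input: "edebbdaa"
Checking substrings for palindromes:
  [0:3] "ede" (len 3) => palindrome
  [3:5] "bb" (len 2) => palindrome
  [6:8] "aa" (len 2) => palindrome
Longest palindromic substring: "ede" with length 3

3


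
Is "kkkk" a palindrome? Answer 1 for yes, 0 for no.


Input: kkkk
Reversed: kkkk
  Compare pos 0 ('k') with pos 3 ('k'): match
  Compare pos 1 ('k') with pos 2 ('k'): match
Result: palindrome

1


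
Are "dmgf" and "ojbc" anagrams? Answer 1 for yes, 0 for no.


Strings: "dmgf", "ojbc"
Sorted first:  dfgm
Sorted second: bcjo
Differ at position 0: 'd' vs 'b' => not anagrams

0


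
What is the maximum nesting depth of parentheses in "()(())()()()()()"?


Input: "()(())()()()()()"
Tracking depth:
  Position 0 '(': depth becomes 1
  Position 1 ')': depth becomes 0
  Position 2 '(': depth becomes 1
  Position 3 '(': depth becomes 2
  Position 4 ')': depth becomes 1
  Position 5 ')': depth becomes 0
  Position 6 '(': depth becomes 1
  Position 7 ')': depth becomes 0
  Position 8 '(': depth becomes 1
  Position 9 ')': depth becomes 0
  Position 10 '(': depth becomes 1
  Position 11 ')': depth becomes 0
  Position 12 '(': depth becomes 1
  Position 13 ')': depth becomes 0
  Position 14 '(': depth becomes 1
  Position 15 ')': depth becomes 0
Maximum depth reached: 2

2


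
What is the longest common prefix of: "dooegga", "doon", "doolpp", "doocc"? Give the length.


Words: dooegga, doon, doolpp, doocc
  Position 0: all 'd' => match
  Position 1: all 'o' => match
  Position 2: all 'o' => match
  Position 3: ('e', 'n', 'l', 'c') => mismatch, stop
LCP = "doo" (length 3)

3


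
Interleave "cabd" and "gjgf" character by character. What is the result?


Interleaving "cabd" and "gjgf":
  Position 0: 'c' from first, 'g' from second => "cg"
  Position 1: 'a' from first, 'j' from second => "aj"
  Position 2: 'b' from first, 'g' from second => "bg"
  Position 3: 'd' from first, 'f' from second => "df"
Result: cgajbgdf

cgajbgdf


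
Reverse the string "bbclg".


Input: bbclg
Reading characters right to left:
  Position 4: 'g'
  Position 3: 'l'
  Position 2: 'c'
  Position 1: 'b'
  Position 0: 'b'
Reversed: glcbb

glcbb


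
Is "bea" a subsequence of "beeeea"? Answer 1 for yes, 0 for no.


Check if "bea" is a subsequence of "beeeea"
Greedy scan:
  Position 0 ('b'): matches sub[0] = 'b'
  Position 1 ('e'): matches sub[1] = 'e'
  Position 2 ('e'): no match needed
  Position 3 ('e'): no match needed
  Position 4 ('e'): no match needed
  Position 5 ('a'): matches sub[2] = 'a'
All 3 characters matched => is a subsequence

1


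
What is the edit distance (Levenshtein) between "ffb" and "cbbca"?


Computing edit distance: "ffb" -> "cbbca"
DP table:
           c    b    b    c    a
      0    1    2    3    4    5
  f   1    1    2    3    4    5
  f   2    2    2    3    4    5
  b   3    3    2    2    3    4
Edit distance = dp[3][5] = 4

4


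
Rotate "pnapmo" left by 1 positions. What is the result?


Input: "pnapmo", rotate left by 1
First 1 characters: "p"
Remaining characters: "napmo"
Concatenate remaining + first: "napmo" + "p" = "napmop"

napmop


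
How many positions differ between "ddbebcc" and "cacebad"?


Comparing "ddbebcc" and "cacebad" position by position:
  Position 0: 'd' vs 'c' => DIFFER
  Position 1: 'd' vs 'a' => DIFFER
  Position 2: 'b' vs 'c' => DIFFER
  Position 3: 'e' vs 'e' => same
  Position 4: 'b' vs 'b' => same
  Position 5: 'c' vs 'a' => DIFFER
  Position 6: 'c' vs 'd' => DIFFER
Positions that differ: 5

5


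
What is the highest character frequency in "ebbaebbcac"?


Input: ebbaebbcac
Character counts:
  'a': 2
  'b': 4
  'c': 2
  'e': 2
Maximum frequency: 4

4


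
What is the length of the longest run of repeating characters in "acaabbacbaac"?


Input: "acaabbacbaac"
Scanning for longest run:
  Position 1 ('c'): new char, reset run to 1
  Position 2 ('a'): new char, reset run to 1
  Position 3 ('a'): continues run of 'a', length=2
  Position 4 ('b'): new char, reset run to 1
  Position 5 ('b'): continues run of 'b', length=2
  Position 6 ('a'): new char, reset run to 1
  Position 7 ('c'): new char, reset run to 1
  Position 8 ('b'): new char, reset run to 1
  Position 9 ('a'): new char, reset run to 1
  Position 10 ('a'): continues run of 'a', length=2
  Position 11 ('c'): new char, reset run to 1
Longest run: 'a' with length 2

2


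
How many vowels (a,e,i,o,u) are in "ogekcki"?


Input: ogekcki
Checking each character:
  'o' at position 0: vowel (running total: 1)
  'g' at position 1: consonant
  'e' at position 2: vowel (running total: 2)
  'k' at position 3: consonant
  'c' at position 4: consonant
  'k' at position 5: consonant
  'i' at position 6: vowel (running total: 3)
Total vowels: 3

3


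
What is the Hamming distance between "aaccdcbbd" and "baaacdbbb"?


Comparing "aaccdcbbd" and "baaacdbbb" position by position:
  Position 0: 'a' vs 'b' => differ
  Position 1: 'a' vs 'a' => same
  Position 2: 'c' vs 'a' => differ
  Position 3: 'c' vs 'a' => differ
  Position 4: 'd' vs 'c' => differ
  Position 5: 'c' vs 'd' => differ
  Position 6: 'b' vs 'b' => same
  Position 7: 'b' vs 'b' => same
  Position 8: 'd' vs 'b' => differ
Total differences (Hamming distance): 6

6


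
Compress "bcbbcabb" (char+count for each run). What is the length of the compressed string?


Input: bcbbcabb
Runs:
  'b' x 1 => "b1"
  'c' x 1 => "c1"
  'b' x 2 => "b2"
  'c' x 1 => "c1"
  'a' x 1 => "a1"
  'b' x 2 => "b2"
Compressed: "b1c1b2c1a1b2"
Compressed length: 12

12


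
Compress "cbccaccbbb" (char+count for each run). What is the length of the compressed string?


Input: cbccaccbbb
Runs:
  'c' x 1 => "c1"
  'b' x 1 => "b1"
  'c' x 2 => "c2"
  'a' x 1 => "a1"
  'c' x 2 => "c2"
  'b' x 3 => "b3"
Compressed: "c1b1c2a1c2b3"
Compressed length: 12

12


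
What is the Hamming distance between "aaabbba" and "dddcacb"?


Comparing "aaabbba" and "dddcacb" position by position:
  Position 0: 'a' vs 'd' => differ
  Position 1: 'a' vs 'd' => differ
  Position 2: 'a' vs 'd' => differ
  Position 3: 'b' vs 'c' => differ
  Position 4: 'b' vs 'a' => differ
  Position 5: 'b' vs 'c' => differ
  Position 6: 'a' vs 'b' => differ
Total differences (Hamming distance): 7

7


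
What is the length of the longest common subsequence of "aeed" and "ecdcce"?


LCS of "aeed" and "ecdcce"
DP table:
           e    c    d    c    c    e
      0    0    0    0    0    0    0
  a   0    0    0    0    0    0    0
  e   0    1    1    1    1    1    1
  e   0    1    1    1    1    1    2
  d   0    1    1    2    2    2    2
LCS length = dp[4][6] = 2

2


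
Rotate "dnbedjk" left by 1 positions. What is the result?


Input: "dnbedjk", rotate left by 1
First 1 characters: "d"
Remaining characters: "nbedjk"
Concatenate remaining + first: "nbedjk" + "d" = "nbedjkd"

nbedjkd


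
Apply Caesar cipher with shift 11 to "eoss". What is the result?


Caesar cipher: shift "eoss" by 11
  'e' (pos 4) + 11 = pos 15 = 'p'
  'o' (pos 14) + 11 = pos 25 = 'z'
  's' (pos 18) + 11 = pos 3 = 'd'
  's' (pos 18) + 11 = pos 3 = 'd'
Result: pzdd

pzdd


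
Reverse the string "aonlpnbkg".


Input: aonlpnbkg
Reading characters right to left:
  Position 8: 'g'
  Position 7: 'k'
  Position 6: 'b'
  Position 5: 'n'
  Position 4: 'p'
  Position 3: 'l'
  Position 2: 'n'
  Position 1: 'o'
  Position 0: 'a'
Reversed: gkbnplnoa

gkbnplnoa


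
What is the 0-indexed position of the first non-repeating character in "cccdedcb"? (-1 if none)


Input: cccdedcb
Character frequencies:
  'b': 1
  'c': 4
  'd': 2
  'e': 1
Scanning left to right for freq == 1:
  Position 0 ('c'): freq=4, skip
  Position 1 ('c'): freq=4, skip
  Position 2 ('c'): freq=4, skip
  Position 3 ('d'): freq=2, skip
  Position 4 ('e'): unique! => answer = 4

4


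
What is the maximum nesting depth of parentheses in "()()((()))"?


Input: "()()((()))"
Tracking depth:
  Position 0 '(': depth becomes 1
  Position 1 ')': depth becomes 0
  Position 2 '(': depth becomes 1
  Position 3 ')': depth becomes 0
  Position 4 '(': depth becomes 1
  Position 5 '(': depth becomes 2
  Position 6 '(': depth becomes 3
  Position 7 ')': depth becomes 2
  Position 8 ')': depth becomes 1
  Position 9 ')': depth becomes 0
Maximum depth reached: 3

3


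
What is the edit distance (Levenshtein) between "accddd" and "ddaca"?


Computing edit distance: "accddd" -> "ddaca"
DP table:
           d    d    a    c    a
      0    1    2    3    4    5
  a   1    1    2    2    3    4
  c   2    2    2    3    2    3
  c   3    3    3    3    3    3
  d   4    3    3    4    4    4
  d   5    4    3    4    5    5
  d   6    5    4    4    5    6
Edit distance = dp[6][5] = 6

6


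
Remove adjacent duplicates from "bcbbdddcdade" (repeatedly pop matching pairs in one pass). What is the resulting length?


Input: bcbbdddcdade
Stack-based adjacent duplicate removal:
  Read 'b': push. Stack: b
  Read 'c': push. Stack: bc
  Read 'b': push. Stack: bcb
  Read 'b': matches stack top 'b' => pop. Stack: bc
  Read 'd': push. Stack: bcd
  Read 'd': matches stack top 'd' => pop. Stack: bc
  Read 'd': push. Stack: bcd
  Read 'c': push. Stack: bcdc
  Read 'd': push. Stack: bcdcd
  Read 'a': push. Stack: bcdcda
  Read 'd': push. Stack: bcdcdad
  Read 'e': push. Stack: bcdcdade
Final stack: "bcdcdade" (length 8)

8


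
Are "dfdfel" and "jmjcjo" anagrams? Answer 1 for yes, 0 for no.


Strings: "dfdfel", "jmjcjo"
Sorted first:  ddeffl
Sorted second: cjjjmo
Differ at position 0: 'd' vs 'c' => not anagrams

0


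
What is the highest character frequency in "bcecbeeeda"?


Input: bcecbeeeda
Character counts:
  'a': 1
  'b': 2
  'c': 2
  'd': 1
  'e': 4
Maximum frequency: 4

4


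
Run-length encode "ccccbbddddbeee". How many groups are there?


Input: ccccbbddddbeee
Scanning for consecutive runs:
  Group 1: 'c' x 4 (positions 0-3)
  Group 2: 'b' x 2 (positions 4-5)
  Group 3: 'd' x 4 (positions 6-9)
  Group 4: 'b' x 1 (positions 10-10)
  Group 5: 'e' x 3 (positions 11-13)
Total groups: 5

5


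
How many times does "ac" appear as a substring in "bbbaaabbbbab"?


Searching for "ac" in "bbbaaabbbbab"
Scanning each position:
  Position 0: "bb" => no
  Position 1: "bb" => no
  Position 2: "ba" => no
  Position 3: "aa" => no
  Position 4: "aa" => no
  Position 5: "ab" => no
  Position 6: "bb" => no
  Position 7: "bb" => no
  Position 8: "bb" => no
  Position 9: "ba" => no
  Position 10: "ab" => no
Total occurrences: 0

0


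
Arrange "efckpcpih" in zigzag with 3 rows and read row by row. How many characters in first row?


Zigzag "efckpcpih" into 3 rows:
Placing characters:
  'e' => row 0
  'f' => row 1
  'c' => row 2
  'k' => row 1
  'p' => row 0
  'c' => row 1
  'p' => row 2
  'i' => row 1
  'h' => row 0
Rows:
  Row 0: "eph"
  Row 1: "fkci"
  Row 2: "cp"
First row length: 3

3


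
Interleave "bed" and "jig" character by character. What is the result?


Interleaving "bed" and "jig":
  Position 0: 'b' from first, 'j' from second => "bj"
  Position 1: 'e' from first, 'i' from second => "ei"
  Position 2: 'd' from first, 'g' from second => "dg"
Result: bjeidg

bjeidg


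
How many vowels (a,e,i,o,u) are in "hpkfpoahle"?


Input: hpkfpoahle
Checking each character:
  'h' at position 0: consonant
  'p' at position 1: consonant
  'k' at position 2: consonant
  'f' at position 3: consonant
  'p' at position 4: consonant
  'o' at position 5: vowel (running total: 1)
  'a' at position 6: vowel (running total: 2)
  'h' at position 7: consonant
  'l' at position 8: consonant
  'e' at position 9: vowel (running total: 3)
Total vowels: 3

3


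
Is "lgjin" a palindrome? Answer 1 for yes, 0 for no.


Input: lgjin
Reversed: nijgl
  Compare pos 0 ('l') with pos 4 ('n'): MISMATCH
  Compare pos 1 ('g') with pos 3 ('i'): MISMATCH
Result: not a palindrome

0


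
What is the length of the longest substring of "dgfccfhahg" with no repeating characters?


Input: "dgfccfhahg"
Sliding window (track last position of each char):
  Position 0 ('d'): window [0,0] length 1 -- new best
  Position 1 ('g'): window [0,1] length 2 -- new best
  Position 2 ('f'): window [0,2] length 3 -- new best
  Position 3 ('c'): window [0,3] length 4 -- new best
  Position 4 ('c'): repeat (last at 3), move window start to 4
  Position 4 ('c'): window [4,4] length 1
  Position 5 ('f'): window [4,5] length 2
  Position 6 ('h'): window [4,6] length 3
  Position 7 ('a'): window [4,7] length 4
  Position 8 ('h'): repeat (last at 6), move window start to 7
  Position 8 ('h'): window [7,8] length 2
  Position 9 ('g'): window [7,9] length 3
Longest substring with no repeats: "dgfc" with length 4

4


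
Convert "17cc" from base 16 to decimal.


Input: "17cc" in base 16
Positional expansion:
  Digit '1' (value 1) x 16^3 = 4096
  Digit '7' (value 7) x 16^2 = 1792
  Digit 'c' (value 12) x 16^1 = 192
  Digit 'c' (value 12) x 16^0 = 12
Sum = 6092

6092


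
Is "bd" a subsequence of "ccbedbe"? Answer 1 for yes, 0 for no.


Check if "bd" is a subsequence of "ccbedbe"
Greedy scan:
  Position 0 ('c'): no match needed
  Position 1 ('c'): no match needed
  Position 2 ('b'): matches sub[0] = 'b'
  Position 3 ('e'): no match needed
  Position 4 ('d'): matches sub[1] = 'd'
  Position 5 ('b'): no match needed
  Position 6 ('e'): no match needed
All 2 characters matched => is a subsequence

1


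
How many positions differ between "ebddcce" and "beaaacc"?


Comparing "ebddcce" and "beaaacc" position by position:
  Position 0: 'e' vs 'b' => DIFFER
  Position 1: 'b' vs 'e' => DIFFER
  Position 2: 'd' vs 'a' => DIFFER
  Position 3: 'd' vs 'a' => DIFFER
  Position 4: 'c' vs 'a' => DIFFER
  Position 5: 'c' vs 'c' => same
  Position 6: 'e' vs 'c' => DIFFER
Positions that differ: 6

6


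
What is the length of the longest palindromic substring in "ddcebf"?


Input: "ddcebf"
Checking substrings for palindromes:
  [0:2] "dd" (len 2) => palindrome
Longest palindromic substring: "dd" with length 2

2


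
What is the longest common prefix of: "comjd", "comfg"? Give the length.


Words: comjd, comfg
  Position 0: all 'c' => match
  Position 1: all 'o' => match
  Position 2: all 'm' => match
  Position 3: ('j', 'f') => mismatch, stop
LCP = "com" (length 3)

3


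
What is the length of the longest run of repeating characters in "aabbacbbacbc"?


Input: "aabbacbbacbc"
Scanning for longest run:
  Position 1 ('a'): continues run of 'a', length=2
  Position 2 ('b'): new char, reset run to 1
  Position 3 ('b'): continues run of 'b', length=2
  Position 4 ('a'): new char, reset run to 1
  Position 5 ('c'): new char, reset run to 1
  Position 6 ('b'): new char, reset run to 1
  Position 7 ('b'): continues run of 'b', length=2
  Position 8 ('a'): new char, reset run to 1
  Position 9 ('c'): new char, reset run to 1
  Position 10 ('b'): new char, reset run to 1
  Position 11 ('c'): new char, reset run to 1
Longest run: 'a' with length 2

2


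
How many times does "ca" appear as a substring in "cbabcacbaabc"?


Searching for "ca" in "cbabcacbaabc"
Scanning each position:
  Position 0: "cb" => no
  Position 1: "ba" => no
  Position 2: "ab" => no
  Position 3: "bc" => no
  Position 4: "ca" => MATCH
  Position 5: "ac" => no
  Position 6: "cb" => no
  Position 7: "ba" => no
  Position 8: "aa" => no
  Position 9: "ab" => no
  Position 10: "bc" => no
Total occurrences: 1

1


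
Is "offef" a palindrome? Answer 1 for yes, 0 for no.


Input: offef
Reversed: feffo
  Compare pos 0 ('o') with pos 4 ('f'): MISMATCH
  Compare pos 1 ('f') with pos 3 ('e'): MISMATCH
Result: not a palindrome

0


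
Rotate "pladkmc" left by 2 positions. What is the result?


Input: "pladkmc", rotate left by 2
First 2 characters: "pl"
Remaining characters: "adkmc"
Concatenate remaining + first: "adkmc" + "pl" = "adkmcpl"

adkmcpl


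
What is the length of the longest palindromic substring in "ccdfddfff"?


Input: "ccdfddfff"
Checking substrings for palindromes:
  [3:7] "fddf" (len 4) => palindrome
  [2:5] "dfd" (len 3) => palindrome
  [6:9] "fff" (len 3) => palindrome
  [0:2] "cc" (len 2) => palindrome
  [4:6] "dd" (len 2) => palindrome
  [6:8] "ff" (len 2) => palindrome
Longest palindromic substring: "fddf" with length 4

4


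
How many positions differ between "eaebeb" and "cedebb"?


Comparing "eaebeb" and "cedebb" position by position:
  Position 0: 'e' vs 'c' => DIFFER
  Position 1: 'a' vs 'e' => DIFFER
  Position 2: 'e' vs 'd' => DIFFER
  Position 3: 'b' vs 'e' => DIFFER
  Position 4: 'e' vs 'b' => DIFFER
  Position 5: 'b' vs 'b' => same
Positions that differ: 5

5


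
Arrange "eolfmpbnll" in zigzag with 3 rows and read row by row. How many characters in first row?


Zigzag "eolfmpbnll" into 3 rows:
Placing characters:
  'e' => row 0
  'o' => row 1
  'l' => row 2
  'f' => row 1
  'm' => row 0
  'p' => row 1
  'b' => row 2
  'n' => row 1
  'l' => row 0
  'l' => row 1
Rows:
  Row 0: "eml"
  Row 1: "ofpnl"
  Row 2: "lb"
First row length: 3

3


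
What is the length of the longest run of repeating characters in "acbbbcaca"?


Input: "acbbbcaca"
Scanning for longest run:
  Position 1 ('c'): new char, reset run to 1
  Position 2 ('b'): new char, reset run to 1
  Position 3 ('b'): continues run of 'b', length=2
  Position 4 ('b'): continues run of 'b', length=3
  Position 5 ('c'): new char, reset run to 1
  Position 6 ('a'): new char, reset run to 1
  Position 7 ('c'): new char, reset run to 1
  Position 8 ('a'): new char, reset run to 1
Longest run: 'b' with length 3

3


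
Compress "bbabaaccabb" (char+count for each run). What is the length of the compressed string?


Input: bbabaaccabb
Runs:
  'b' x 2 => "b2"
  'a' x 1 => "a1"
  'b' x 1 => "b1"
  'a' x 2 => "a2"
  'c' x 2 => "c2"
  'a' x 1 => "a1"
  'b' x 2 => "b2"
Compressed: "b2a1b1a2c2a1b2"
Compressed length: 14

14


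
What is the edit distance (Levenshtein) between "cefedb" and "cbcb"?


Computing edit distance: "cefedb" -> "cbcb"
DP table:
           c    b    c    b
      0    1    2    3    4
  c   1    0    1    2    3
  e   2    1    1    2    3
  f   3    2    2    2    3
  e   4    3    3    3    3
  d   5    4    4    4    4
  b   6    5    4    5    4
Edit distance = dp[6][4] = 4

4


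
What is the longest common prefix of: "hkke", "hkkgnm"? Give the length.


Words: hkke, hkkgnm
  Position 0: all 'h' => match
  Position 1: all 'k' => match
  Position 2: all 'k' => match
  Position 3: ('e', 'g') => mismatch, stop
LCP = "hkk" (length 3)

3


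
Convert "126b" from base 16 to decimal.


Input: "126b" in base 16
Positional expansion:
  Digit '1' (value 1) x 16^3 = 4096
  Digit '2' (value 2) x 16^2 = 512
  Digit '6' (value 6) x 16^1 = 96
  Digit 'b' (value 11) x 16^0 = 11
Sum = 4715

4715


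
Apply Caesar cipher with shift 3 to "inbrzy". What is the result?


Caesar cipher: shift "inbrzy" by 3
  'i' (pos 8) + 3 = pos 11 = 'l'
  'n' (pos 13) + 3 = pos 16 = 'q'
  'b' (pos 1) + 3 = pos 4 = 'e'
  'r' (pos 17) + 3 = pos 20 = 'u'
  'z' (pos 25) + 3 = pos 2 = 'c'
  'y' (pos 24) + 3 = pos 1 = 'b'
Result: lqeucb

lqeucb


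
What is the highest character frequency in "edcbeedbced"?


Input: edcbeedbced
Character counts:
  'b': 2
  'c': 2
  'd': 3
  'e': 4
Maximum frequency: 4

4


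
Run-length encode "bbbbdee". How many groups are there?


Input: bbbbdee
Scanning for consecutive runs:
  Group 1: 'b' x 4 (positions 0-3)
  Group 2: 'd' x 1 (positions 4-4)
  Group 3: 'e' x 2 (positions 5-6)
Total groups: 3

3


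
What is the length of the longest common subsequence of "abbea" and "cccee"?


LCS of "abbea" and "cccee"
DP table:
           c    c    c    e    e
      0    0    0    0    0    0
  a   0    0    0    0    0    0
  b   0    0    0    0    0    0
  b   0    0    0    0    0    0
  e   0    0    0    0    1    1
  a   0    0    0    0    1    1
LCS length = dp[5][5] = 1

1


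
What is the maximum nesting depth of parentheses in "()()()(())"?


Input: "()()()(())"
Tracking depth:
  Position 0 '(': depth becomes 1
  Position 1 ')': depth becomes 0
  Position 2 '(': depth becomes 1
  Position 3 ')': depth becomes 0
  Position 4 '(': depth becomes 1
  Position 5 ')': depth becomes 0
  Position 6 '(': depth becomes 1
  Position 7 '(': depth becomes 2
  Position 8 ')': depth becomes 1
  Position 9 ')': depth becomes 0
Maximum depth reached: 2

2


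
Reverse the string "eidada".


Input: eidada
Reading characters right to left:
  Position 5: 'a'
  Position 4: 'd'
  Position 3: 'a'
  Position 2: 'd'
  Position 1: 'i'
  Position 0: 'e'
Reversed: adadie

adadie


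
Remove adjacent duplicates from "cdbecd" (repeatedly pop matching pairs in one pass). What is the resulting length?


Input: cdbecd
Stack-based adjacent duplicate removal:
  Read 'c': push. Stack: c
  Read 'd': push. Stack: cd
  Read 'b': push. Stack: cdb
  Read 'e': push. Stack: cdbe
  Read 'c': push. Stack: cdbec
  Read 'd': push. Stack: cdbecd
Final stack: "cdbecd" (length 6)

6


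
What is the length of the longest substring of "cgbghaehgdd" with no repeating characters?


Input: "cgbghaehgdd"
Sliding window (track last position of each char):
  Position 0 ('c'): window [0,0] length 1 -- new best
  Position 1 ('g'): window [0,1] length 2 -- new best
  Position 2 ('b'): window [0,2] length 3 -- new best
  Position 3 ('g'): repeat (last at 1), move window start to 2
  Position 3 ('g'): window [2,3] length 2
  Position 4 ('h'): window [2,4] length 3
  Position 5 ('a'): window [2,5] length 4 -- new best
  Position 6 ('e'): window [2,6] length 5 -- new best
  Position 7 ('h'): repeat (last at 4), move window start to 5
  Position 7 ('h'): window [5,7] length 3
  Position 8 ('g'): window [5,8] length 4
  Position 9 ('d'): window [5,9] length 5
  Position 10 ('d'): repeat (last at 9), move window start to 10
  Position 10 ('d'): window [10,10] length 1
Longest substring with no repeats: "bghae" with length 5

5


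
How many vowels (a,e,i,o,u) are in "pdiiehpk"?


Input: pdiiehpk
Checking each character:
  'p' at position 0: consonant
  'd' at position 1: consonant
  'i' at position 2: vowel (running total: 1)
  'i' at position 3: vowel (running total: 2)
  'e' at position 4: vowel (running total: 3)
  'h' at position 5: consonant
  'p' at position 6: consonant
  'k' at position 7: consonant
Total vowels: 3

3


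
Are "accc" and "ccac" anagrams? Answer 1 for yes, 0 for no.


Strings: "accc", "ccac"
Sorted first:  accc
Sorted second: accc
Sorted forms match => anagrams

1


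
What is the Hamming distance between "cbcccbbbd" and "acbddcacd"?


Comparing "cbcccbbbd" and "acbddcacd" position by position:
  Position 0: 'c' vs 'a' => differ
  Position 1: 'b' vs 'c' => differ
  Position 2: 'c' vs 'b' => differ
  Position 3: 'c' vs 'd' => differ
  Position 4: 'c' vs 'd' => differ
  Position 5: 'b' vs 'c' => differ
  Position 6: 'b' vs 'a' => differ
  Position 7: 'b' vs 'c' => differ
  Position 8: 'd' vs 'd' => same
Total differences (Hamming distance): 8

8


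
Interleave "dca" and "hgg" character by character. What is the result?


Interleaving "dca" and "hgg":
  Position 0: 'd' from first, 'h' from second => "dh"
  Position 1: 'c' from first, 'g' from second => "cg"
  Position 2: 'a' from first, 'g' from second => "ag"
Result: dhcgag

dhcgag


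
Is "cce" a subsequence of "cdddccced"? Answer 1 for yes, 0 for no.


Check if "cce" is a subsequence of "cdddccced"
Greedy scan:
  Position 0 ('c'): matches sub[0] = 'c'
  Position 1 ('d'): no match needed
  Position 2 ('d'): no match needed
  Position 3 ('d'): no match needed
  Position 4 ('c'): matches sub[1] = 'c'
  Position 5 ('c'): no match needed
  Position 6 ('c'): no match needed
  Position 7 ('e'): matches sub[2] = 'e'
  Position 8 ('d'): no match needed
All 3 characters matched => is a subsequence

1


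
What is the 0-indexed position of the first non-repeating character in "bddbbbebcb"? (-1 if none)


Input: bddbbbebcb
Character frequencies:
  'b': 6
  'c': 1
  'd': 2
  'e': 1
Scanning left to right for freq == 1:
  Position 0 ('b'): freq=6, skip
  Position 1 ('d'): freq=2, skip
  Position 2 ('d'): freq=2, skip
  Position 3 ('b'): freq=6, skip
  Position 4 ('b'): freq=6, skip
  Position 5 ('b'): freq=6, skip
  Position 6 ('e'): unique! => answer = 6

6


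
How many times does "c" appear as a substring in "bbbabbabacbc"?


Searching for "c" in "bbbabbabacbc"
Scanning each position:
  Position 0: "b" => no
  Position 1: "b" => no
  Position 2: "b" => no
  Position 3: "a" => no
  Position 4: "b" => no
  Position 5: "b" => no
  Position 6: "a" => no
  Position 7: "b" => no
  Position 8: "a" => no
  Position 9: "c" => MATCH
  Position 10: "b" => no
  Position 11: "c" => MATCH
Total occurrences: 2

2


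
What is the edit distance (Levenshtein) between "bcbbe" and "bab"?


Computing edit distance: "bcbbe" -> "bab"
DP table:
           b    a    b
      0    1    2    3
  b   1    0    1    2
  c   2    1    1    2
  b   3    2    2    1
  b   4    3    3    2
  e   5    4    4    3
Edit distance = dp[5][3] = 3

3


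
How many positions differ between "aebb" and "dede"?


Comparing "aebb" and "dede" position by position:
  Position 0: 'a' vs 'd' => DIFFER
  Position 1: 'e' vs 'e' => same
  Position 2: 'b' vs 'd' => DIFFER
  Position 3: 'b' vs 'e' => DIFFER
Positions that differ: 3

3


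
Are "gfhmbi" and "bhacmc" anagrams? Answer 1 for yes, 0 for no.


Strings: "gfhmbi", "bhacmc"
Sorted first:  bfghim
Sorted second: abcchm
Differ at position 0: 'b' vs 'a' => not anagrams

0


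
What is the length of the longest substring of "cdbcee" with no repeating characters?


Input: "cdbcee"
Sliding window (track last position of each char):
  Position 0 ('c'): window [0,0] length 1 -- new best
  Position 1 ('d'): window [0,1] length 2 -- new best
  Position 2 ('b'): window [0,2] length 3 -- new best
  Position 3 ('c'): repeat (last at 0), move window start to 1
  Position 3 ('c'): window [1,3] length 3
  Position 4 ('e'): window [1,4] length 4 -- new best
  Position 5 ('e'): repeat (last at 4), move window start to 5
  Position 5 ('e'): window [5,5] length 1
Longest substring with no repeats: "dbce" with length 4

4


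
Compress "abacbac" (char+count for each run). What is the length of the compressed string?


Input: abacbac
Runs:
  'a' x 1 => "a1"
  'b' x 1 => "b1"
  'a' x 1 => "a1"
  'c' x 1 => "c1"
  'b' x 1 => "b1"
  'a' x 1 => "a1"
  'c' x 1 => "c1"
Compressed: "a1b1a1c1b1a1c1"
Compressed length: 14

14


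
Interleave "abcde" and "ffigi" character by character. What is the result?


Interleaving "abcde" and "ffigi":
  Position 0: 'a' from first, 'f' from second => "af"
  Position 1: 'b' from first, 'f' from second => "bf"
  Position 2: 'c' from first, 'i' from second => "ci"
  Position 3: 'd' from first, 'g' from second => "dg"
  Position 4: 'e' from first, 'i' from second => "ei"
Result: afbfcidgei

afbfcidgei


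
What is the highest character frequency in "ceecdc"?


Input: ceecdc
Character counts:
  'c': 3
  'd': 1
  'e': 2
Maximum frequency: 3

3
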